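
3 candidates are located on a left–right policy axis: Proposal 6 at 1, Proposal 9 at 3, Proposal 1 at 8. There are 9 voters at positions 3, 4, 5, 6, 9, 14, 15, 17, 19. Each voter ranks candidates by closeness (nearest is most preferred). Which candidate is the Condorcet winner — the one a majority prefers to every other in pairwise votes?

With single-peaked preferences on a line, the Condorcet winner is the candidate closest to the median voter.
The median voter (position 9) is closest to Proposal 1 at 8.
Check: Proposal 1 vs Proposal 9 — voters closer to Proposal 1: 6 of 9.

Proposal 1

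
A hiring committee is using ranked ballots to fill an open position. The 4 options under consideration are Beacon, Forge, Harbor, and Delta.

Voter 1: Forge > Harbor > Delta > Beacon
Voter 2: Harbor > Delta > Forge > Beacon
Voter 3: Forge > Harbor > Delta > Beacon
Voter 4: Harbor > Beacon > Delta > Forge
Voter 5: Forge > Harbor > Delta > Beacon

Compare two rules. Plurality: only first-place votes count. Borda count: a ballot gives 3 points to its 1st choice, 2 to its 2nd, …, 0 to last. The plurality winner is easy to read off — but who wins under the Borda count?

Harbor

Plurality first-place counts: Beacon 0, Forge 3, Harbor 2, Delta 0 → Forge.
Borda totals: Beacon 2, Forge 10, Harbor 12, Delta 6 → Harbor.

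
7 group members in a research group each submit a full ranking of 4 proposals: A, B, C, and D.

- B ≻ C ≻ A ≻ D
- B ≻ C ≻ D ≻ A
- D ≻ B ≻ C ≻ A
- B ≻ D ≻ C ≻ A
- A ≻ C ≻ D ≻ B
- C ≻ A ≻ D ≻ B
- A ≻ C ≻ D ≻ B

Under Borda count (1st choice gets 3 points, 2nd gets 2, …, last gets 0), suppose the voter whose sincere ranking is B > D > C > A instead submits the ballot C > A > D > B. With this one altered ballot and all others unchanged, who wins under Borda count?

Borda totals with the altered ballot: A 11, B 8, C 15, D 8.
The winner is unchanged: still C.

C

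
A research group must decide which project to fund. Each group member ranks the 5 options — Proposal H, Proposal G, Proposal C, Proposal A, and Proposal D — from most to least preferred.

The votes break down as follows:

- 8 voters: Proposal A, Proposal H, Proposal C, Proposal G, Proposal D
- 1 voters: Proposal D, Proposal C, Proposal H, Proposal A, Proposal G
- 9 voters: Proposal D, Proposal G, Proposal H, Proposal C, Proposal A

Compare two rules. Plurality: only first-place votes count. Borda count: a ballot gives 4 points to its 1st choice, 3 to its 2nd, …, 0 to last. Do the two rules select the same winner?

Plurality first-place counts: Proposal H 0, Proposal G 0, Proposal C 0, Proposal A 8, Proposal D 10 → Proposal D.
Borda totals: Proposal H 44, Proposal G 35, Proposal C 28, Proposal A 33, Proposal D 40 → Proposal H.
The two rules disagree: plurality picks Proposal D, Borda picks Proposal H.

No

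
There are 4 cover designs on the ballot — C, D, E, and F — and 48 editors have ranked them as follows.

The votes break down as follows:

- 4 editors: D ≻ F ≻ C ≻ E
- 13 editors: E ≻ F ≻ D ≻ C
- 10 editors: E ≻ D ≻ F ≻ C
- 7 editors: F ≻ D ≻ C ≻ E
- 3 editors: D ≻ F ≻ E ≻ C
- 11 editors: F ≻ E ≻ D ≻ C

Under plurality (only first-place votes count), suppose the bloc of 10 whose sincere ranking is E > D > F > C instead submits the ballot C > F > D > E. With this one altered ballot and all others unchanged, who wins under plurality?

First-place totals with the altered ballot: C 10, D 7, E 13, F 18.
The switch changes the winner from E to F.

F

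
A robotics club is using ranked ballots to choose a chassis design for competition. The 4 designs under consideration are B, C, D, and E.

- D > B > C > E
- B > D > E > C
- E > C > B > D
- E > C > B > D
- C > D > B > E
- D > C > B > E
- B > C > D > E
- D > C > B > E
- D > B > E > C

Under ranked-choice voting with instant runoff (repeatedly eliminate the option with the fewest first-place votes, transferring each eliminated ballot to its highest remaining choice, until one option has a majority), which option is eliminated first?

Round 1: D 4, B 2, E 2, C 1. C has the fewest and is eliminated.
Round 2: D 5, B 2, E 2. D has a majority.

C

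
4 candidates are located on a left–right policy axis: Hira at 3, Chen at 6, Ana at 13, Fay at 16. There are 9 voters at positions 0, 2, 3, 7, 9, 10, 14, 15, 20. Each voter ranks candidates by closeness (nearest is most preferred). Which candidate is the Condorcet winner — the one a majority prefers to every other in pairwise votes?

With single-peaked preferences on a line, the Condorcet winner is the candidate closest to the median voter.
The median voter (position 9) is closest to Chen at 6.
Check: Chen vs Fay — voters closer to Chen: 6 of 9.

Chen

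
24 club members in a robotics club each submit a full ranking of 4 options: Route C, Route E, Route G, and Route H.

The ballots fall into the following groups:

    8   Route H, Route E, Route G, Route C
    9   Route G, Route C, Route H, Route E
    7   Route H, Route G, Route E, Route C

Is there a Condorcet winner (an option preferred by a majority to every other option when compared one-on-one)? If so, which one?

Route H

Head-to-head results (24 voters total):
Route C vs Route E: Route E wins 15–9.
Route C vs Route G: Route G wins 24–0.
Route C vs Route H: Route H wins 15–9.
Route E vs Route G: Route G wins 16–8.
Route E vs Route H: Route H wins 24–0.
Route G vs Route H: Route H wins 15–9.
Route H beats each rival — Route C (15–9), Route E (24–0), Route G (15–9) — so Route H is the Condorcet winner.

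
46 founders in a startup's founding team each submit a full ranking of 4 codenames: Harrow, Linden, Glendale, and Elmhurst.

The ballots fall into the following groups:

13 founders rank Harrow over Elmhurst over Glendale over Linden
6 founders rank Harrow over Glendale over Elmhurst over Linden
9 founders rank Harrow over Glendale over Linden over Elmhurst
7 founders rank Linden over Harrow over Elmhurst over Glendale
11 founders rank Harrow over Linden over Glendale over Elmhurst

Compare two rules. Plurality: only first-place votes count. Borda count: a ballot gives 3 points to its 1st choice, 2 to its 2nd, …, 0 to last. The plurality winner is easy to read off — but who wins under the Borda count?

Plurality first-place counts: Harrow 39, Linden 7, Glendale 0, Elmhurst 0 → Harrow.
Borda totals: Harrow 131, Linden 52, Glendale 54, Elmhurst 39 → Harrow.

Harrow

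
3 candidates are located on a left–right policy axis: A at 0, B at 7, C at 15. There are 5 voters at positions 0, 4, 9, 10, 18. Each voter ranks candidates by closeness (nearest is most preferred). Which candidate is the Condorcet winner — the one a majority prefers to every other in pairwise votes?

With single-peaked preferences on a line, the Condorcet winner is the candidate closest to the median voter.
The median voter (position 9) is closest to B at 7.
Check: B vs C — voters closer to B: 4 of 5.

B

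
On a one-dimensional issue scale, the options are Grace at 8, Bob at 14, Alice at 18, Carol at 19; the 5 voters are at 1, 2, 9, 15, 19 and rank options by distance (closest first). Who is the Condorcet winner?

With single-peaked preferences on a line, the Condorcet winner is the candidate closest to the median voter.
The median voter (position 9) is closest to Grace at 8.
Check: Grace vs Bob — voters closer to Grace: 3 of 5.

Grace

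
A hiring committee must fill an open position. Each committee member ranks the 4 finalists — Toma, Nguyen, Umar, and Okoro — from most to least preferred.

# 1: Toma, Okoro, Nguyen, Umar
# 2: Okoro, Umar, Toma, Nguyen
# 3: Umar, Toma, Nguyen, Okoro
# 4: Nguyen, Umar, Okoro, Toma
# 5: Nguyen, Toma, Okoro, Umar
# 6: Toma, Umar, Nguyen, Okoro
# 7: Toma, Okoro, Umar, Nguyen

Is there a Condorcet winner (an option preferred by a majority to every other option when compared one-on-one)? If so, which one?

Head-to-head results (7 voters total):
Toma vs Nguyen: Toma wins 5–2.
Toma vs Umar: Toma wins 4–3.
Toma vs Okoro: Toma wins 5–2.
Nguyen vs Umar: Umar wins 4–3.
Nguyen vs Okoro: Nguyen wins 4–3.
Umar vs Okoro: Okoro wins 4–3.
Toma beats each rival — Nguyen (5–2), Umar (4–3), Okoro (5–2) — so Toma is the Condorcet winner.

Toma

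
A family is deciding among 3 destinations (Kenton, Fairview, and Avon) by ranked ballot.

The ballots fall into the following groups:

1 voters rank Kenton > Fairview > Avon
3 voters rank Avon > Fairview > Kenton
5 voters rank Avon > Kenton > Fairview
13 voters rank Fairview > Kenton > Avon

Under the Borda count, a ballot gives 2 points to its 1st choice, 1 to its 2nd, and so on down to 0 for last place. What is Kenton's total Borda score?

Borda scores:
  Kenton: 2 + 3·0 + 5·1 + 13·1 = 20
  Fairview: 1 + 3·1 + 5·0 + 13·2 = 30
  Avon: 0 + 3·2 + 5·2 + 13·0 = 16

20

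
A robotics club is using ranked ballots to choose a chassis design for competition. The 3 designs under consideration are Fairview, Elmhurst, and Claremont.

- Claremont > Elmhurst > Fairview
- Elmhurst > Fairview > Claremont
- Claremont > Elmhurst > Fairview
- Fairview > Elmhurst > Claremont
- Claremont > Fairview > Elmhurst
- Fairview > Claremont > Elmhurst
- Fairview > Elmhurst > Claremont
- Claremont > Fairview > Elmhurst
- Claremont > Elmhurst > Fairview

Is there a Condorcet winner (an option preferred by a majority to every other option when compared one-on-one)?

Yes

Head-to-head results (9 voters total):
Fairview vs Elmhurst: Fairview wins 5–4.
Fairview vs Claremont: Claremont wins 5–4.
Elmhurst vs Claremont: Claremont wins 6–3.
Claremont beats each rival — Fairview (5–4), Elmhurst (6–3) — so Claremont is the Condorcet winner.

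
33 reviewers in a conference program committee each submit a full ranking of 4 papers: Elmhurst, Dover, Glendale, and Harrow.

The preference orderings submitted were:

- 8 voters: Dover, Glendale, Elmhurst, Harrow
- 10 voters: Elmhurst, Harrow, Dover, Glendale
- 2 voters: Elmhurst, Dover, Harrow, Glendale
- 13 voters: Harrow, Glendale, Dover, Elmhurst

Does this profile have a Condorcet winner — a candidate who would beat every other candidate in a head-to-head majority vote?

Head-to-head results (33 voters total):
Elmhurst vs Dover: Dover wins 21–12.
Elmhurst vs Glendale: Glendale wins 21–12.
Elmhurst vs Harrow: Elmhurst wins 20–13.
Dover vs Glendale: Dover wins 20–13.
Dover vs Harrow: Harrow wins 23–10.
Glendale vs Harrow: Harrow wins 25–8.
No candidate beats all others: Elmhurst beats Harrow beats Dover beats Elmhurst, a majority cycle.

No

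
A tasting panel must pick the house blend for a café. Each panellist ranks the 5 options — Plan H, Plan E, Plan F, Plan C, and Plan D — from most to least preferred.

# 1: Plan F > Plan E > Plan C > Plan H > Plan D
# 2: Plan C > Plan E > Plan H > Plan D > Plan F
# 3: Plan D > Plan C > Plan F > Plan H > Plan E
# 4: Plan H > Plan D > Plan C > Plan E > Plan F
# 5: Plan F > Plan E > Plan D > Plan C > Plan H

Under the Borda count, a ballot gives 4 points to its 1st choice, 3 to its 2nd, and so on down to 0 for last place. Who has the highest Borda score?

Plan C

Borda scores:
  Plan H: 1 + 2 + 1 + 4 + 0 = 8
  Plan E: 3 + 3 + 0 + 1 + 3 = 10
  Plan F: 4 + 0 + 2 + 0 + 4 = 10
  Plan C: 2 + 4 + 3 + 2 + 1 = 12
  Plan D: 0 + 1 + 4 + 3 + 2 = 10
Plan C has the highest total.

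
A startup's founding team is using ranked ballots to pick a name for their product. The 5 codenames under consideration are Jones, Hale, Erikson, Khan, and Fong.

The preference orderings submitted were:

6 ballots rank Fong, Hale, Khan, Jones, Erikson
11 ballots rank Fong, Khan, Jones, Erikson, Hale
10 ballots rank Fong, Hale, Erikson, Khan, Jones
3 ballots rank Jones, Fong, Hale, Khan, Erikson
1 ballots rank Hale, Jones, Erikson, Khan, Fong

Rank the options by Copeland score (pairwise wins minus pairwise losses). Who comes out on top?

Fong

Pairwise results:
  Jones vs Hale: Hale wins 17–14.
  Jones vs Erikson: Jones wins 21–10.
  Jones vs Khan: Khan wins 27–4.
  Jones vs Fong: Fong wins 27–4.
  Hale vs Erikson: Hale wins 20–11.
  Hale vs Khan: Hale wins 20–11.
  Hale vs Fong: Fong wins 30–1.
  Erikson vs Khan: Khan wins 20–11.
  Erikson vs Fong: Fong wins 30–1.
  Khan vs Fong: Fong wins 30–1.
Copeland scores (wins − losses):
  Jones: 1 − 3 = -2
  Hale: 3 − 1 = 2
  Erikson: 0 − 4 = -4
  Khan: 2 − 2 = 0
  Fong: 4 − 0 = 4
Fong has the best Copeland score.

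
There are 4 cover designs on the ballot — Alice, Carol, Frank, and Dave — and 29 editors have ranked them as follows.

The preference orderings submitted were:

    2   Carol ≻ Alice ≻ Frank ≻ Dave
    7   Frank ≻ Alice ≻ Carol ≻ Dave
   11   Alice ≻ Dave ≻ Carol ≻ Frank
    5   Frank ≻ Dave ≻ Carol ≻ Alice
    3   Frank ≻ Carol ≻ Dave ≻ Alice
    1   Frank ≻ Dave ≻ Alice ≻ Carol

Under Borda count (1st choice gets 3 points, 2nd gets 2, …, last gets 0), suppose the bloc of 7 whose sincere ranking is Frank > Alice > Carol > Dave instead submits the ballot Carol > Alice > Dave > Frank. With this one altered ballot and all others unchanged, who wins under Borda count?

Alice

Borda totals with the altered ballot: Alice 52, Carol 49, Frank 29, Dave 44.
The winner is unchanged: still Alice.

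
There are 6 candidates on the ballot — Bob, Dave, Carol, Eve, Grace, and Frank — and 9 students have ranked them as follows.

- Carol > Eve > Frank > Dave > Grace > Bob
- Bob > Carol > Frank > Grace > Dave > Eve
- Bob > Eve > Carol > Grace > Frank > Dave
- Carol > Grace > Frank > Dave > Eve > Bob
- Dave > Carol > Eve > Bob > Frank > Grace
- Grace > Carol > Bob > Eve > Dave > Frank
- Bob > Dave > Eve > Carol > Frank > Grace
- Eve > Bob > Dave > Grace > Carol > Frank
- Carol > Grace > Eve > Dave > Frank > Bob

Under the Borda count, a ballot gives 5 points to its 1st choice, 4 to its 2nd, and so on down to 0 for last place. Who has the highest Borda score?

Borda scores:
  Bob: 0 + 5 + 5 + 0 + 2 + 3 + 5 + 4 + 0 = 24
  Dave: 2 + 1 + 0 + 2 + 5 + 1 + 4 + 3 + 2 = 20
  Carol: 5 + 4 + 3 + 5 + 4 + 4 + 2 + 1 + 5 = 33
  Eve: 4 + 0 + 4 + 1 + 3 + 2 + 3 + 5 + 3 = 25
  Grace: 1 + 2 + 2 + 4 + 0 + 5 + 0 + 2 + 4 = 20
  Frank: 3 + 3 + 1 + 3 + 1 + 0 + 1 + 0 + 1 = 13
Carol has the highest total.

Carol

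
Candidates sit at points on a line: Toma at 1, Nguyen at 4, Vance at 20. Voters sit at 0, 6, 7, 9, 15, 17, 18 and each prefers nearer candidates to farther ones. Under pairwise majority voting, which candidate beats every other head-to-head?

Nguyen

With single-peaked preferences on a line, the Condorcet winner is the candidate closest to the median voter.
The median voter (position 9) is closest to Nguyen at 4.
Check: Nguyen vs Vance — voters closer to Nguyen: 4 of 7.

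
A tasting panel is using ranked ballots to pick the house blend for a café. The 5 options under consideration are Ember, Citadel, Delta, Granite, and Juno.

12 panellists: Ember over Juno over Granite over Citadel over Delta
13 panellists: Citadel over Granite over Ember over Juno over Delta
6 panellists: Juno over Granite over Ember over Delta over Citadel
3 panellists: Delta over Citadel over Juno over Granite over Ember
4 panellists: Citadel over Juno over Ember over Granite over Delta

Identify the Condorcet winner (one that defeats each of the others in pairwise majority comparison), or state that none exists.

Head-to-head results (38 voters total):
Ember vs Citadel: Citadel wins 20–18.
Ember vs Delta: Ember wins 35–3.
Ember vs Granite: Granite wins 22–16.
Ember vs Juno: Ember wins 25–13.
Citadel vs Delta: Citadel wins 29–9.
Citadel vs Granite: Citadel wins 20–18.
Citadel vs Juno: Citadel wins 20–18.
Delta vs Granite: Granite wins 35–3.
Delta vs Juno: Juno wins 35–3.
Granite vs Juno: Juno wins 25–13.
Citadel beats each rival — Ember (20–18), Delta (29–9), Granite (20–18), Juno (20–18) — so Citadel is the Condorcet winner.

Citadel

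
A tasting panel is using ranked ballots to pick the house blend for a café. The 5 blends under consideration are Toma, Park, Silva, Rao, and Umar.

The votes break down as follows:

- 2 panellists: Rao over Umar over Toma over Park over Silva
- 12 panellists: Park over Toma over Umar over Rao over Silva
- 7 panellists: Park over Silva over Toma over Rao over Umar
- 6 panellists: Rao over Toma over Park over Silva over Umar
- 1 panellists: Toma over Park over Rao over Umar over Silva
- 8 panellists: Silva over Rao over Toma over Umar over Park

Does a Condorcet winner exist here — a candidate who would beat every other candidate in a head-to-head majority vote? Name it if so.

Head-to-head results (36 voters total):
Toma vs Park: Park wins 19–17.
Toma vs Silva: Toma wins 21–15.
Toma vs Rao: Toma wins 20–16.
Toma vs Umar: Toma wins 34–2.
Park vs Silva: Park wins 28–8.
Park vs Rao: Park wins 20–16.
Park vs Umar: Park wins 26–10.
Silva vs Rao: Rao wins 21–15.
Silva vs Umar: Silva wins 21–15.
Rao vs Umar: Rao wins 24–12.
Park beats each rival — Toma (19–17), Silva (28–8), Rao (20–16), Umar (26–10) — so Park is the Condorcet winner.

Park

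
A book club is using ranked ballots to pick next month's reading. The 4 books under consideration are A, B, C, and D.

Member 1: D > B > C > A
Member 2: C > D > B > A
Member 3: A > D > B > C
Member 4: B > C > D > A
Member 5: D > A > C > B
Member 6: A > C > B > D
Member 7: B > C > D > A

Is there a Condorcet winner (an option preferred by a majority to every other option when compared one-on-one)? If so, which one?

There is no Condorcet winner

Head-to-head results (7 voters total):
A vs B: B wins 4–3.
A vs C: C wins 4–3.
A vs D: D wins 5–2.
B vs C: B wins 4–3.
B vs D: D wins 4–3.
C vs D: C wins 4–3.
No candidate beats all others: B beats C beats D beats B, a majority cycle.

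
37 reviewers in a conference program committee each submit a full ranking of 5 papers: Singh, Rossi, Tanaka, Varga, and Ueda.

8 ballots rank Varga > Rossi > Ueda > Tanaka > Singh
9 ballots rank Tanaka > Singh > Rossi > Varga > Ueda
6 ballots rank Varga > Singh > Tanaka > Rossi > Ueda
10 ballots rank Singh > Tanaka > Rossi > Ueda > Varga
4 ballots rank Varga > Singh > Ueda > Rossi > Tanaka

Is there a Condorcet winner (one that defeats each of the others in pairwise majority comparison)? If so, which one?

Singh

Head-to-head results (37 voters total):
Singh vs Rossi: Singh wins 29–8.
Singh vs Tanaka: Singh wins 20–17.
Singh vs Varga: Singh wins 19–18.
Singh vs Ueda: Singh wins 29–8.
Rossi vs Tanaka: Tanaka wins 25–12.
Rossi vs Varga: Rossi wins 19–18.
Rossi vs Ueda: Rossi wins 33–4.
Tanaka vs Varga: Tanaka wins 19–18.
Tanaka vs Ueda: Tanaka wins 25–12.
Varga vs Ueda: Varga wins 27–10.
Singh beats each rival — Rossi (29–8), Tanaka (20–17), Varga (19–18), Ueda (29–8) — so Singh is the Condorcet winner.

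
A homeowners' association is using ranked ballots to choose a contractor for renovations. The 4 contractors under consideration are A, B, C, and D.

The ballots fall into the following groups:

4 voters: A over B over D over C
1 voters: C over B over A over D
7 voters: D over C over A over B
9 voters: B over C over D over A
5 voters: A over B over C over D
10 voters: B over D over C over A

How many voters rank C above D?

Ballots ranking C above D: 1+9+5 = 15.
Ballots ranking D above C: 4+7+10 = 21.
So 15 of 36 voters prefer C to D.

15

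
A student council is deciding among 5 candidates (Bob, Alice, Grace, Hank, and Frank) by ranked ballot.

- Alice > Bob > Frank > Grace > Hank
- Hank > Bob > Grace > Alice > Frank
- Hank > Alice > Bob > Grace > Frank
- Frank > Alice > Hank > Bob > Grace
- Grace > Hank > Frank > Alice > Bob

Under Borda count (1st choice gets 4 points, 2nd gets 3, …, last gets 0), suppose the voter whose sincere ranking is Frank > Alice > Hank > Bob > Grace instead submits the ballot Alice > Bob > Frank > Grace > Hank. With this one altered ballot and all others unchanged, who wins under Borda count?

Alice

Borda totals with the altered ballot: Bob 11, Alice 13, Grace 9, Hank 11, Frank 6.
The switch changes the winner from Hank to Alice.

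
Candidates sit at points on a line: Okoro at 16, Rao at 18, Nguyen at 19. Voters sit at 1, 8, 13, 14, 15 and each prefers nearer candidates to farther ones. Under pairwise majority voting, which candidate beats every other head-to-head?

With single-peaked preferences on a line, the Condorcet winner is the candidate closest to the median voter.
The median voter (position 13) is closest to Okoro at 16.
Check: Okoro vs Nguyen — voters closer to Okoro: 5 of 5.

Okoro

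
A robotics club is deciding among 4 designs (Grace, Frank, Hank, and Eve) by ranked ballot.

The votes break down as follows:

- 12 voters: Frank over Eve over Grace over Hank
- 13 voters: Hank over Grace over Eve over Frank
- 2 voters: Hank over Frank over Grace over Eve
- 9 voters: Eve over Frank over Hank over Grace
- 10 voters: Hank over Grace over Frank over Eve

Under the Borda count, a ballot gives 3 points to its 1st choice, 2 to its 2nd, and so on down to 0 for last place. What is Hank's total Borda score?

Borda scores:
  Grace: 12·1 + 13·2 + 2·1 + 9·0 + 10·2 = 60
  Frank: 12·3 + 13·0 + 2·2 + 9·2 + 10·1 = 68
  Hank: 12·0 + 13·3 + 2·3 + 9·1 + 10·3 = 84
  Eve: 12·2 + 13·1 + 2·0 + 9·3 + 10·0 = 64

84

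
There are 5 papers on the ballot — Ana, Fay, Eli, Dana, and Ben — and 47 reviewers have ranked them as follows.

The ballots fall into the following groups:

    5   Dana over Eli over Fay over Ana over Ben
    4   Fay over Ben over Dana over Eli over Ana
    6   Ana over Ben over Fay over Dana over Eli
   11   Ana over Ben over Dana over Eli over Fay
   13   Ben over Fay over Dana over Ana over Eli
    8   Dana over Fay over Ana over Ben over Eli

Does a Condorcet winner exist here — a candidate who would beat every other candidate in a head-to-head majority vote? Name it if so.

There is no Condorcet winner

Head-to-head results (47 voters total):
Ana vs Fay: Fay wins 30–17.
Ana vs Eli: Ana wins 38–9.
Ana vs Dana: Dana wins 30–17.
Ana vs Ben: Ana wins 30–17.
Fay vs Eli: Fay wins 31–16.
Fay vs Dana: Dana wins 24–23.
Fay vs Ben: Ben wins 30–17.
Eli vs Dana: Dana wins 47–0.
Eli vs Ben: Ben wins 42–5.
Dana vs Ben: Ben wins 34–13.
No candidate beats all others: Ana beats Ben beats Fay beats Ana, a majority cycle.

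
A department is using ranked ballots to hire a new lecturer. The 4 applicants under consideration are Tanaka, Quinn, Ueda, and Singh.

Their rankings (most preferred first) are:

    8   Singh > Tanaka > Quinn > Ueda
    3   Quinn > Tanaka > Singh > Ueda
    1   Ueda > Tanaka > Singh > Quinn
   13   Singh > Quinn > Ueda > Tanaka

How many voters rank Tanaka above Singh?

Ballots ranking Tanaka above Singh: 3+1 = 4.
Ballots ranking Singh above Tanaka: 8+13 = 21.
So 4 of 25 voters prefer Tanaka to Singh.

4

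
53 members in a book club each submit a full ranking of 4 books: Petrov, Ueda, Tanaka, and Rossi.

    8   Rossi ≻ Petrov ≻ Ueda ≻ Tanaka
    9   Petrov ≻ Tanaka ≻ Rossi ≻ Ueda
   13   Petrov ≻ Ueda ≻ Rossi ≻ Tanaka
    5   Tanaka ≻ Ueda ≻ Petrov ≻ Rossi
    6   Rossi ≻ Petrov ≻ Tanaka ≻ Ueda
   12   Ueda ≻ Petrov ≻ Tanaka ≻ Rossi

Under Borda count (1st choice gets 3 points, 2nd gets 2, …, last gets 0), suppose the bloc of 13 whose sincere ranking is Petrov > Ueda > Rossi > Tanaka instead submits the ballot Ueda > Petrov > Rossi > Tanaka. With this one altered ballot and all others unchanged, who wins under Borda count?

Petrov

Borda totals with the altered ballot: Petrov 110, Ueda 93, Tanaka 51, Rossi 64.
The winner is unchanged: still Petrov.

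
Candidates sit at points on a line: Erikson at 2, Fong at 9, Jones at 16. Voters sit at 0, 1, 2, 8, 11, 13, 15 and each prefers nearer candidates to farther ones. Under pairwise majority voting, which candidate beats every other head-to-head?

With single-peaked preferences on a line, the Condorcet winner is the candidate closest to the median voter.
The median voter (position 8) is closest to Fong at 9.
Check: Fong vs Jones — voters closer to Fong: 5 of 7.

Fong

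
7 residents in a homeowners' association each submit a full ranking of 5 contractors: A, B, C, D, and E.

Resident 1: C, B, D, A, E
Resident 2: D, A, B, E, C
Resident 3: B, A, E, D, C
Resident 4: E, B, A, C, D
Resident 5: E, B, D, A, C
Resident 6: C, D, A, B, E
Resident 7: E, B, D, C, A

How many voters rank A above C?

Ballots ranking A above C: 4.
Ballots ranking C above A: 3.
So 4 of 7 voters prefer A to C.

4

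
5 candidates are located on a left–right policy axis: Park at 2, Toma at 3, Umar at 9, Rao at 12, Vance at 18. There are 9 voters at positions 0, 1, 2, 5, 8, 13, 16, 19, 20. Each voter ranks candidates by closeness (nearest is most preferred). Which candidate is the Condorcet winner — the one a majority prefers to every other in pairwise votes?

Umar

With single-peaked preferences on a line, the Condorcet winner is the candidate closest to the median voter.
The median voter (position 8) is closest to Umar at 9.
Check: Umar vs Park — voters closer to Umar: 5 of 9.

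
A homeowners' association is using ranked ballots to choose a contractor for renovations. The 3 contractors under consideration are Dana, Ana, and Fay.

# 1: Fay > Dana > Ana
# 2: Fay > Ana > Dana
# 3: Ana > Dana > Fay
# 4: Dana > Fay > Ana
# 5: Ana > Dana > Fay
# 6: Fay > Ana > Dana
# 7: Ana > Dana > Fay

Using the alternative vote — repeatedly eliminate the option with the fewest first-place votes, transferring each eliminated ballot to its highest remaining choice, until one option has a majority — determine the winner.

Fay

Round 1: Ana 3, Fay 3, Dana 1. Dana has the fewest and is eliminated.
Round 2: Fay 4, Ana 3. Fay has a majority.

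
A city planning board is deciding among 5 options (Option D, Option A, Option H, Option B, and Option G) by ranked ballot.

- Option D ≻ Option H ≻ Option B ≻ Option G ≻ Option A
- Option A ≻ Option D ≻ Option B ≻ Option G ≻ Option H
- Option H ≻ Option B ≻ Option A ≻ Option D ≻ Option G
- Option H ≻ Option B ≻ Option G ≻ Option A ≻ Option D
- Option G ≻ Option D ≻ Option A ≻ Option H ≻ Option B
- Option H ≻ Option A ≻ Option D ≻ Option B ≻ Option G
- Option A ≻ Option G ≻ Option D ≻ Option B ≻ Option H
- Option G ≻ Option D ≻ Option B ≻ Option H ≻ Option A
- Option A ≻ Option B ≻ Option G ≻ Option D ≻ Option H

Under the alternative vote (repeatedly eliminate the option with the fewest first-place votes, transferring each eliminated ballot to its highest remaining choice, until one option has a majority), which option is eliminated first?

Option B

Round 1: Option A 3, Option H 3, Option G 2, Option D 1, Option B 0. Option B has the fewest and is eliminated.
Round 2: Option A 3, Option H 3, Option G 2, Option D 1. Option D has the fewest and is eliminated.
Round 3: Option H 4, Option A 3, Option G 2. Option G has the fewest and is eliminated.
Round 4: Option H 5, Option A 4. Option H has a majority.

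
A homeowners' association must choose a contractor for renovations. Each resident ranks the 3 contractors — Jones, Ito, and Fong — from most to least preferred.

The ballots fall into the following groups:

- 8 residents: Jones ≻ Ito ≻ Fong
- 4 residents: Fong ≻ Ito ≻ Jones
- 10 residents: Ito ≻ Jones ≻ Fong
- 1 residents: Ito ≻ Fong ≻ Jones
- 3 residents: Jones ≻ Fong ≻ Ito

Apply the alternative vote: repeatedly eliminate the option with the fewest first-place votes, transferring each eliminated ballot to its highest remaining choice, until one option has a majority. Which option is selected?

Round 1: Jones 11, Ito 11, Fong 4. Fong has the fewest and is eliminated.
Round 2: Ito 15, Jones 11. Ito has a majority.

Ito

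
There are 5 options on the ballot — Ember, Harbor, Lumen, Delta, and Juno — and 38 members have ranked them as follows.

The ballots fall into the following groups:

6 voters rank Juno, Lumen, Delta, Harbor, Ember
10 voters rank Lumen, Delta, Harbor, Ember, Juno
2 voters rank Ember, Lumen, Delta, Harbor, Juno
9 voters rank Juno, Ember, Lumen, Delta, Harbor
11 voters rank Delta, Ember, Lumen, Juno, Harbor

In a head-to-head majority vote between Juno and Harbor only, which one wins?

Ballots ranking Juno above Harbor: 6+9+11 = 26.
Ballots ranking Harbor above Juno: 10+2 = 12.
Juno wins the head-to-head, 26–12.

Juno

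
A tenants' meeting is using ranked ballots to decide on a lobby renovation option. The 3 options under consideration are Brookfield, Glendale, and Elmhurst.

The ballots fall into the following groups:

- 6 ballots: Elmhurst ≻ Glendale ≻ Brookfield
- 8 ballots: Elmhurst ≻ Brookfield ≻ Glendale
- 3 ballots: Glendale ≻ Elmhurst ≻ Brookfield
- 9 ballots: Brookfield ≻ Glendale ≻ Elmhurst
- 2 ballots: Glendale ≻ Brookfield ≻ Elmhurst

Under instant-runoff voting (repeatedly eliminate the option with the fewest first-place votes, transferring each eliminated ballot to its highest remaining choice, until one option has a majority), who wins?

Round 1: Elmhurst 14, Brookfield 9, Glendale 5. Glendale has the fewest and is eliminated.
Round 2: Elmhurst 17, Brookfield 11. Elmhurst has a majority.

Elmhurst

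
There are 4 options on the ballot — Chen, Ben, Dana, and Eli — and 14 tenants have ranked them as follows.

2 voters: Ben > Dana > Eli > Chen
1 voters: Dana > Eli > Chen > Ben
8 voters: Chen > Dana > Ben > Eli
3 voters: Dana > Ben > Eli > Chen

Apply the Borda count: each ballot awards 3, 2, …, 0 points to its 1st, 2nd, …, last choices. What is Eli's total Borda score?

Borda scores:
  Chen: 2·0 + 1 + 8·3 + 3·0 = 25
  Ben: 2·3 + 0 + 8·1 + 3·2 = 20
  Dana: 2·2 + 3 + 8·2 + 3·3 = 32
  Eli: 2·1 + 2 + 8·0 + 3·1 = 7

7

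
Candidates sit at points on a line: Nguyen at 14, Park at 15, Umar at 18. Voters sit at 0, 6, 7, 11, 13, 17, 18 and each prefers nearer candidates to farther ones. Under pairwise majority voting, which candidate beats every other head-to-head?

With single-peaked preferences on a line, the Condorcet winner is the candidate closest to the median voter.
The median voter (position 11) is closest to Nguyen at 14.
Check: Nguyen vs Umar — voters closer to Nguyen: 5 of 7.

Nguyen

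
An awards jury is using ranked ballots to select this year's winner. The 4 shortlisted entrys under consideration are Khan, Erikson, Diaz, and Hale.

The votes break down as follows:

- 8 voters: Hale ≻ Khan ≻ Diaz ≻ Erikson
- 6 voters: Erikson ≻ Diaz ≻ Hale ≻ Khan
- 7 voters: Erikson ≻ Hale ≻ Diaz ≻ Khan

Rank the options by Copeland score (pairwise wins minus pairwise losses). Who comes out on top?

Pairwise results:
  Khan vs Erikson: Erikson wins 13–8.
  Khan vs Diaz: Diaz wins 13–8.
  Khan vs Hale: Hale wins 21–0.
  Erikson vs Diaz: Erikson wins 13–8.
  Erikson vs Hale: Erikson wins 13–8.
  Diaz vs Hale: Hale wins 15–6.
Copeland scores (wins − losses):
  Khan: 0 − 3 = -3
  Erikson: 3 − 0 = 3
  Diaz: 1 − 2 = -1
  Hale: 2 − 1 = 1
Erikson has the best Copeland score.

Erikson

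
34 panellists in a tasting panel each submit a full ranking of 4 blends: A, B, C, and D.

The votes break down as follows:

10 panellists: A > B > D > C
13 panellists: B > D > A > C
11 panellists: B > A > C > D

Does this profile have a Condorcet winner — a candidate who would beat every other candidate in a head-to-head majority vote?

Head-to-head results (34 voters total):
A vs B: B wins 24–10.
A vs C: A wins 34–0.
A vs D: A wins 21–13.
B vs C: B wins 34–0.
B vs D: B wins 34–0.
C vs D: D wins 23–11.
B beats each rival — A (24–10), C (34–0), D (34–0) — so B is the Condorcet winner.

Yes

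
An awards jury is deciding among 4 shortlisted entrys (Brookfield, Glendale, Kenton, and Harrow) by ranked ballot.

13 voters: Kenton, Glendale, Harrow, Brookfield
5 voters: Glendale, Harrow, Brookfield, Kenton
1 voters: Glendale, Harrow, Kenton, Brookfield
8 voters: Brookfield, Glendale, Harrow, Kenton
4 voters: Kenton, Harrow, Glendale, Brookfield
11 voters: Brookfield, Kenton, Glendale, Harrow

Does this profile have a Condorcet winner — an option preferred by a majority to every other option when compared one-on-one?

Head-to-head results (42 voters total):
Brookfield vs Glendale: Glendale wins 23–19.
Brookfield vs Kenton: Brookfield wins 24–18.
Brookfield vs Harrow: Harrow wins 23–19.
Glendale vs Kenton: Kenton wins 28–14.
Glendale vs Harrow: Glendale wins 38–4.
Kenton vs Harrow: Kenton wins 28–14.
No candidate beats all others: Brookfield beats Kenton beats Glendale beats Brookfield, a majority cycle.

No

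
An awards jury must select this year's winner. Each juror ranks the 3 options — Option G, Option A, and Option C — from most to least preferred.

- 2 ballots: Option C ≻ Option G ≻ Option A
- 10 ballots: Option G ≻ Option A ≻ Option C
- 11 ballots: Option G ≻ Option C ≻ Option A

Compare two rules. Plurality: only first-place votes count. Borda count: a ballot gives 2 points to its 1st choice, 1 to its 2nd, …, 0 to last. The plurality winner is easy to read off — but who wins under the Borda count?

Plurality first-place counts: Option G 21, Option A 0, Option C 2 → Option G.
Borda totals: Option G 44, Option A 10, Option C 15 → Option G.

Option G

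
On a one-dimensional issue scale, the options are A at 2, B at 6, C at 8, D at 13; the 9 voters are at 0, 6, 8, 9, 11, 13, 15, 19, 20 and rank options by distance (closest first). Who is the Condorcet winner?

D

With single-peaked preferences on a line, the Condorcet winner is the candidate closest to the median voter.
The median voter (position 11) is closest to D at 13.
Check: D vs C — voters closer to D: 5 of 9.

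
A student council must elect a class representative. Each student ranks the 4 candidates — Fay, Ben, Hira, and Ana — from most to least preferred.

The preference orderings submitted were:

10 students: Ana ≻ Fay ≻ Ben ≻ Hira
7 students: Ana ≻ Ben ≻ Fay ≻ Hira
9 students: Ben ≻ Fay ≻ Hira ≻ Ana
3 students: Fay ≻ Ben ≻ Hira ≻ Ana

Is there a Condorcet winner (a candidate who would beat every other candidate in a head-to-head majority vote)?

Yes

Head-to-head results (29 voters total):
Fay vs Ben: Ben wins 16–13.
Fay vs Hira: Fay wins 29–0.
Fay vs Ana: Ana wins 17–12.
Ben vs Hira: Ben wins 29–0.
Ben vs Ana: Ana wins 17–12.
Hira vs Ana: Ana wins 17–12.
Ana beats each rival — Fay (17–12), Ben (17–12), Hira (17–12) — so Ana is the Condorcet winner.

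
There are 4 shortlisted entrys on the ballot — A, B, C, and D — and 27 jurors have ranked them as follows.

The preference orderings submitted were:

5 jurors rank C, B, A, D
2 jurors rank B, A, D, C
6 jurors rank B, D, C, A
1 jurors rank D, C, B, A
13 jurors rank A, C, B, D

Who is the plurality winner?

First-place vote totals:
  A: 13
  B: 8
  C: 5
  D: 1
A has the most first-place votes.

A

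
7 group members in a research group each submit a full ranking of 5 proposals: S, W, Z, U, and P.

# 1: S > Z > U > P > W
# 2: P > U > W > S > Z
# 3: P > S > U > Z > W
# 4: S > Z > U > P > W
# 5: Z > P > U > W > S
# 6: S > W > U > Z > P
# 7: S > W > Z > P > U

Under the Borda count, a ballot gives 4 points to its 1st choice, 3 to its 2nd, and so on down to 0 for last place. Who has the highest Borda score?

Borda scores:
  S: 4 + 1 + 3 + 4 + 0 + 4 + 4 = 20
  W: 0 + 2 + 0 + 0 + 1 + 3 + 3 = 9
  Z: 3 + 0 + 1 + 3 + 4 + 1 + 2 = 14
  U: 2 + 3 + 2 + 2 + 2 + 2 + 0 = 13
  P: 1 + 4 + 4 + 1 + 3 + 0 + 1 = 14
S has the highest total.

S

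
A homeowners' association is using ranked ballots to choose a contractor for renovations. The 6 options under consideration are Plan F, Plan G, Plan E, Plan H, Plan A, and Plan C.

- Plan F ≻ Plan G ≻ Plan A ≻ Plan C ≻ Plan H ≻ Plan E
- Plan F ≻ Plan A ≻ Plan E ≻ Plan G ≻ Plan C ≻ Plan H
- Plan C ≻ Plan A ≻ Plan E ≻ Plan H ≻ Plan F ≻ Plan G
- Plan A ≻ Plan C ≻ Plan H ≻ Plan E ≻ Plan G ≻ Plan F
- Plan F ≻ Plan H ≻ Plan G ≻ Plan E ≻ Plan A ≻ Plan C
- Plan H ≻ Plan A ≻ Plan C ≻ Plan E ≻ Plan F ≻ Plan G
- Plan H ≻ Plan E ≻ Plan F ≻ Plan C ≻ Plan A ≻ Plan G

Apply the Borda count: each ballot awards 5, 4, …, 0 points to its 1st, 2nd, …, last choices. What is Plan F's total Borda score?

20

Borda scores:
  Plan F: 5 + 5 + 1 + 0 + 5 + 1 + 3 = 20
  Plan G: 4 + 2 + 0 + 1 + 3 + 0 + 0 = 10
  Plan E: 0 + 3 + 3 + 2 + 2 + 2 + 4 = 16
  Plan H: 1 + 0 + 2 + 3 + 4 + 5 + 5 = 20
  Plan A: 3 + 4 + 4 + 5 + 1 + 4 + 1 = 22
  Plan C: 2 + 1 + 5 + 4 + 0 + 3 + 2 = 17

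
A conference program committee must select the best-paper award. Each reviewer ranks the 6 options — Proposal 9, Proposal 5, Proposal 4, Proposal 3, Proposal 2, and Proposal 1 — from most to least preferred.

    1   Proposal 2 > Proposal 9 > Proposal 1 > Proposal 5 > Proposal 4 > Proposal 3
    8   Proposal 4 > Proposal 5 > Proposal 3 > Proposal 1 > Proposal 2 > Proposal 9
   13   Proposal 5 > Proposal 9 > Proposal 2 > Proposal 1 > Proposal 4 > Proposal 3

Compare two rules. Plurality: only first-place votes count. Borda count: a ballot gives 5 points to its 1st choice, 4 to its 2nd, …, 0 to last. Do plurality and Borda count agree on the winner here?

Yes

Plurality first-place counts: Proposal 9 0, Proposal 5 13, Proposal 4 8, Proposal 3 0, Proposal 2 1, Proposal 1 0 → Proposal 5.
Borda totals: Proposal 9 56, Proposal 5 99, Proposal 4 54, Proposal 3 24, Proposal 2 52, Proposal 1 45 → Proposal 5.
The two rules agree on Proposal 5.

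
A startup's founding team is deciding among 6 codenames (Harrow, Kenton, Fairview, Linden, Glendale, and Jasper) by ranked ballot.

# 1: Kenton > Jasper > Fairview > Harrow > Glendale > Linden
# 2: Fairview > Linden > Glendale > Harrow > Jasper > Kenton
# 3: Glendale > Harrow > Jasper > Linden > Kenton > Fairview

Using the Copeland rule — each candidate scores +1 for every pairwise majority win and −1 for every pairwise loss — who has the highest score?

Pairwise results:
  Harrow vs Kenton: Harrow wins 2–1.
  Harrow vs Fairview: Fairview wins 2–1.
  Harrow vs Linden: Harrow wins 2–1.
  Harrow vs Glendale: Glendale wins 2–1.
  Harrow vs Jasper: Harrow wins 2–1.
  Kenton vs Fairview: Kenton wins 2–1.
  Kenton vs Linden: Linden wins 2–1.
  Kenton vs Glendale: Glendale wins 2–1.
  Kenton vs Jasper: Jasper wins 2–1.
  Fairview vs Linden: Fairview wins 2–1.
  Fairview vs Glendale: Fairview wins 2–1.
  Fairview vs Jasper: Jasper wins 2–1.
  Linden vs Glendale: Glendale wins 2–1.
  Linden vs Jasper: Jasper wins 2–1.
  Glendale vs Jasper: Glendale wins 2–1.
Copeland scores (wins − losses):
  Harrow: 3 − 2 = 1
  Kenton: 1 − 4 = -3
  Fairview: 3 − 2 = 1
  Linden: 1 − 4 = -3
  Glendale: 4 − 1 = 3
  Jasper: 3 − 2 = 1
Glendale has the best Copeland score.

Glendale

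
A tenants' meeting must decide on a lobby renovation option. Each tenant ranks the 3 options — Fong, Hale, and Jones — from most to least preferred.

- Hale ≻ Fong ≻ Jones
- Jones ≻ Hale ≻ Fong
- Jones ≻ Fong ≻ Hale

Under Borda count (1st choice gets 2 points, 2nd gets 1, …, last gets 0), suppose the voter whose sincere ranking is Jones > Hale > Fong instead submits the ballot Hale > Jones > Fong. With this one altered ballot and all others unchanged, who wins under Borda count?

Borda totals with the altered ballot: Fong 2, Hale 4, Jones 3.
The switch changes the winner from Jones to Hale.

Hale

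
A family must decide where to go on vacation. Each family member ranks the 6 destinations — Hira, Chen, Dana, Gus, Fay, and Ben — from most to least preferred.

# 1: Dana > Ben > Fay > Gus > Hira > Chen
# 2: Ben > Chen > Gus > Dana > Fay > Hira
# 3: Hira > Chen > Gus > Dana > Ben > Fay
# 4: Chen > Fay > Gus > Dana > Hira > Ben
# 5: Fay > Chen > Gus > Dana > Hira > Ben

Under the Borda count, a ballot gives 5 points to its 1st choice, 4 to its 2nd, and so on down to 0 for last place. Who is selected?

Chen

Borda scores:
  Hira: 1 + 0 + 5 + 1 + 1 = 8
  Chen: 0 + 4 + 4 + 5 + 4 = 17
  Dana: 5 + 2 + 2 + 2 + 2 = 13
  Gus: 2 + 3 + 3 + 3 + 3 = 14
  Fay: 3 + 1 + 0 + 4 + 5 = 13
  Ben: 4 + 5 + 1 + 0 + 0 = 10
Chen has the highest total.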